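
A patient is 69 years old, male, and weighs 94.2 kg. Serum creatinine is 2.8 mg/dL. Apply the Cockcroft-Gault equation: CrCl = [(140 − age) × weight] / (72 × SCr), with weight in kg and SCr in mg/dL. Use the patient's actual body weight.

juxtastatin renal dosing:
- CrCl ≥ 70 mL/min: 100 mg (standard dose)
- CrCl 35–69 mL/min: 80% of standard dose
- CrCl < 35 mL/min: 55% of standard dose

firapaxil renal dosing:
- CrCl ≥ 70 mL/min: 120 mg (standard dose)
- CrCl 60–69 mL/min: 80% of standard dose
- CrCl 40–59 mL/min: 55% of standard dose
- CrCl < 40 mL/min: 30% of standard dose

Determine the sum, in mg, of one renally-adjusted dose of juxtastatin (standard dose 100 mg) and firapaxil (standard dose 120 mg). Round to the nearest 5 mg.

CrCl = (140 − 69) × 94.2 / (72 × 2.8) = 6688.2 / 201.60 ≈ 33.2 mL/min
CrCl ≈ 33 mL/min.
juxtastatin: < 35 mL/min → 55% of 100 mg = 55 mg.
firapaxil: < 40 mL/min → 30% of 120 mg = 36 mg.
Total = 55 + 36 = 91 mg.

90 mg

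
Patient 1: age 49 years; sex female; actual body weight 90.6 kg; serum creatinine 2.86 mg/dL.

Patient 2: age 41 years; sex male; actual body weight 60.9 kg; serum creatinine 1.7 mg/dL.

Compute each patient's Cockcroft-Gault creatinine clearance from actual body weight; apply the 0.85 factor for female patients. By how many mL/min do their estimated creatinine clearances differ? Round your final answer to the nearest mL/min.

Patient 1: CrCl = (140 − 49) × 90.6 / (72 × 2.86) × 0.85 = 8244.6 / 205.92 × 0.85 ≈ 34.0 mL/min
Patient 2: CrCl = (140 − 41) × 60.9 / (72 × 1.7) = 6029.1 / 122.40 ≈ 49.3 mL/min
|34.0 − 49.3| = 15.3 mL/min

15 mL/min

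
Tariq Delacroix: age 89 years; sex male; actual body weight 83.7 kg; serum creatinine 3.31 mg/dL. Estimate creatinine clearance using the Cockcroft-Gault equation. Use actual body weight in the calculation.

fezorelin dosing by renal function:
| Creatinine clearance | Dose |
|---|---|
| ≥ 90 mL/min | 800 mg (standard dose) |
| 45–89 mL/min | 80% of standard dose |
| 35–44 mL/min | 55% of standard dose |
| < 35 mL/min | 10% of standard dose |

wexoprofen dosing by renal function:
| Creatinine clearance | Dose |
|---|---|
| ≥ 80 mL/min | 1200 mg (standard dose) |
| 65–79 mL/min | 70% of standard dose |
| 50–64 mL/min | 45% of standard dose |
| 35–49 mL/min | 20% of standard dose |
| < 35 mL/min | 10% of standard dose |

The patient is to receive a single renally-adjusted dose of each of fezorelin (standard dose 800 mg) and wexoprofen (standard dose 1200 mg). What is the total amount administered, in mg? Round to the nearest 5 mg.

200 mg

CrCl = (140 − 89) × 83.7 / (72 × 3.31) = 4268.7 / 238.32 ≈ 17.9 mL/min
CrCl ≈ 18 mL/min.
fezorelin: < 35 mL/min → 10% of 800 mg = 80 mg.
wexoprofen: < 35 mL/min → 10% of 1200 mg = 120 mg.
Total = 80 + 120 = 200 mg.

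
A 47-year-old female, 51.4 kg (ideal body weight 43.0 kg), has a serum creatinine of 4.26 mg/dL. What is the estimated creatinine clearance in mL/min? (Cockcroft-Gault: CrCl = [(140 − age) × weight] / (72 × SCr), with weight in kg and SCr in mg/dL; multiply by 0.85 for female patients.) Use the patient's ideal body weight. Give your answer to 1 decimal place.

11.1 mL/min

CrCl = (140 − 47) × 43 / (72 × 4.26) × 0.85 = 3999.0 / 306.72 × 0.85 ≈ 11.1 mL/min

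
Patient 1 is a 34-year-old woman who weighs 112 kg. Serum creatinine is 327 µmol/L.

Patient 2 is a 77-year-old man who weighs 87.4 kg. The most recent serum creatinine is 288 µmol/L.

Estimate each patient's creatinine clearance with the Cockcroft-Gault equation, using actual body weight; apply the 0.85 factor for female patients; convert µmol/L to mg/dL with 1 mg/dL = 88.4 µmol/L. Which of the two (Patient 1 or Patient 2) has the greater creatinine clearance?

Patient 1: SCr = 327 / 88.4 = 3.699 mg/dL
Patient 1: CrCl = (140 − 34) × 112 / (72 × 3.699) × 0.85 = 11872.0 / 266.33 × 0.85 ≈ 37.9 mL/min
Patient 2: SCr = 288 / 88.4 = 3.258 mg/dL
Patient 2: CrCl = (140 − 77) × 87.4 / (72 × 3.258) = 5506.2 / 234.58 ≈ 23.5 mL/min
37.9 vs 23.5 mL/min → Patient 1 is higher.

Patient 1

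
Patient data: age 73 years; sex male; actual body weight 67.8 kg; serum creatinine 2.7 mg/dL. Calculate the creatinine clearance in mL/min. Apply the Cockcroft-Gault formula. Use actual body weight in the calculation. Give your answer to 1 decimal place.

CrCl = (140 − 73) × 67.8 / (72 × 2.7) = 4542.6 / 194.40 ≈ 23.4 mL/min

23.4 mL/min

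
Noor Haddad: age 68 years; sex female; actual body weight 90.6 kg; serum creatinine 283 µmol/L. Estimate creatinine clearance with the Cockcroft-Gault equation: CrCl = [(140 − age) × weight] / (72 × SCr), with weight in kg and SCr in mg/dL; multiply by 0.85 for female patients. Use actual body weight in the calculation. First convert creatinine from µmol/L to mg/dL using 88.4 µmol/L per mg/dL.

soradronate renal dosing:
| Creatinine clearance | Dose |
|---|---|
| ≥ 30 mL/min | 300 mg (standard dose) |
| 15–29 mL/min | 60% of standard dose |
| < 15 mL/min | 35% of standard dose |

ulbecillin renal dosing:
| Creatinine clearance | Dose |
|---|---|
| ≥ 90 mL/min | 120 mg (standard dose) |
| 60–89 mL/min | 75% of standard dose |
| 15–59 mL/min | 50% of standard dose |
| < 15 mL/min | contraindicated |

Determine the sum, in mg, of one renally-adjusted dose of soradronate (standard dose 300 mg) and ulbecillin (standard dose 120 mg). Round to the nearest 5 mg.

240 mg

SCr = 283 / 88.4 = 3.201 mg/dL
CrCl = (140 − 68) × 90.6 / (72 × 3.201) × 0.85 = 6523.2 / 230.47 × 0.85 ≈ 24.1 mL/min
CrCl ≈ 24 mL/min.
soradronate: 15–29 mL/min → 60% of 300 mg = 180 mg.
ulbecillin: 15–59 mL/min → 50% of 120 mg = 60 mg.
Total = 180 + 60 = 240 mg.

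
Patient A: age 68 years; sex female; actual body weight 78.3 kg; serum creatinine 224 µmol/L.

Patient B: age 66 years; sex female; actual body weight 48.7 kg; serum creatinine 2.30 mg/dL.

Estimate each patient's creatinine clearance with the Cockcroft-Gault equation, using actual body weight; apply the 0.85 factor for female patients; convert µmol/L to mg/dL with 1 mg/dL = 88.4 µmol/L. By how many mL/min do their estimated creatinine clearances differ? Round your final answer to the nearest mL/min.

8 mL/min

Patient A: SCr = 224 / 88.4 = 2.534 mg/dL
Patient A: CrCl = (140 − 68) × 78.3 / (72 × 2.534) × 0.85 = 5637.6 / 182.45 × 0.85 ≈ 26.3 mL/min
Patient B: CrCl = (140 − 66) × 48.7 / (72 × 2.3) × 0.85 = 3603.8 / 165.60 × 0.85 ≈ 18.5 mL/min
|26.3 − 18.5| = 7.8 mL/min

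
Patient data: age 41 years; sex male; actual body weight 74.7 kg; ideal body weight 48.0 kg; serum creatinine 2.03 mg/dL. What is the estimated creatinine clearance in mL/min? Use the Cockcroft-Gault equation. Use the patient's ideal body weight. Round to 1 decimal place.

32.5 mL/min

CrCl = (140 − 41) × 48 / (72 × 2.03) = 4752.0 / 146.16 ≈ 32.5 mL/min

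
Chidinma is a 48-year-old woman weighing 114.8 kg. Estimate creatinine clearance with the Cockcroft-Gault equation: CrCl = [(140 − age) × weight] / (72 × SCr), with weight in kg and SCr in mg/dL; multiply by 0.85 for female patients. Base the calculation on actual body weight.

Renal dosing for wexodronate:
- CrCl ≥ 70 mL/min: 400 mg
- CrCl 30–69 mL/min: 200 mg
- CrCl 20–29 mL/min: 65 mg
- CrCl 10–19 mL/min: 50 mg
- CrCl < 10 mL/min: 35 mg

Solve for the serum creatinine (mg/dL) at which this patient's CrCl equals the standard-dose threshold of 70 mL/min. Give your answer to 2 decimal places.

1.78 mg/dL

Standard dose requires CrCl ≥ 70 mL/min.
Set (140 − 48) × 114.8 × 0.85 / (72 × SCr) = 70
SCr = (140 − 48) × 114.8 × 0.85 / (72 × 70) = 1.781 mg/dL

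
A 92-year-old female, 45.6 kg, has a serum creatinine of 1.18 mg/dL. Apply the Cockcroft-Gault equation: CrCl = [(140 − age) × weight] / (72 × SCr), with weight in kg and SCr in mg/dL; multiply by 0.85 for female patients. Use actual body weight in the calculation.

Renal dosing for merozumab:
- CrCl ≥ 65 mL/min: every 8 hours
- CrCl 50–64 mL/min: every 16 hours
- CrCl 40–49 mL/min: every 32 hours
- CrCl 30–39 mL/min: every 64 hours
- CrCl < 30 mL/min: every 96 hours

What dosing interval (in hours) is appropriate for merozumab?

CrCl = (140 − 92) × 45.6 / (72 × 1.18) × 0.85 = 2188.8 / 84.96 × 0.85 ≈ 21.9 mL/min
CrCl ≈ 22 mL/min → bracket < 30 mL/min → every 96 hours.

every 96 hours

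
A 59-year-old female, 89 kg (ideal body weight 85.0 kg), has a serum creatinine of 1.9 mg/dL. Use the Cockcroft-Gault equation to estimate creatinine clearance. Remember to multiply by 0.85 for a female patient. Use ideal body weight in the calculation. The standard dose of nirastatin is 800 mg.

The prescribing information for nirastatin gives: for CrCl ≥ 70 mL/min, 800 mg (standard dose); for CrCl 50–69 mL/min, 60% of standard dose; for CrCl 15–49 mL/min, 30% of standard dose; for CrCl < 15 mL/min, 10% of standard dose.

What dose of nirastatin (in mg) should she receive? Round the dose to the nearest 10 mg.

240 mg

CrCl = (140 − 59) × 85 / (72 × 1.9) × 0.85 = 6885.0 / 136.80 × 0.85 ≈ 42.8 mL/min
CrCl ≈ 43 mL/min → bracket 15–49 mL/min.
30% of 800 mg = 240 mg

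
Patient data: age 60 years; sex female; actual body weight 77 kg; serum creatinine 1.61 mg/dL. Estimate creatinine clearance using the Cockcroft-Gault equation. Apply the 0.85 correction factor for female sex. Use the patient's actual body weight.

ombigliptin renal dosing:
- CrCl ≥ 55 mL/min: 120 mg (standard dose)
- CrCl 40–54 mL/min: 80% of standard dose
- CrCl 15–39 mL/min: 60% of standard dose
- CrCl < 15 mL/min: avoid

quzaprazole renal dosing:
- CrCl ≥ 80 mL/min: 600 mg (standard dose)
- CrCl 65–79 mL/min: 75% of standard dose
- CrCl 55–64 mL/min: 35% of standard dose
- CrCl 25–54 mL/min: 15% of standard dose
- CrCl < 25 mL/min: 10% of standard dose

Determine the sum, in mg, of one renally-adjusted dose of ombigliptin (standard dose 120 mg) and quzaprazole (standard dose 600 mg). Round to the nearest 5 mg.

CrCl = (140 − 60) × 77 / (72 × 1.61) × 0.85 = 6160.0 / 115.92 × 0.85 ≈ 45.2 mL/min
CrCl ≈ 45 mL/min.
ombigliptin: 40–54 mL/min → 80% of 120 mg = 96 mg.
quzaprazole: 25–54 mL/min → 15% of 600 mg = 90 mg.
Total = 96 + 90 = 186 mg.

185 mg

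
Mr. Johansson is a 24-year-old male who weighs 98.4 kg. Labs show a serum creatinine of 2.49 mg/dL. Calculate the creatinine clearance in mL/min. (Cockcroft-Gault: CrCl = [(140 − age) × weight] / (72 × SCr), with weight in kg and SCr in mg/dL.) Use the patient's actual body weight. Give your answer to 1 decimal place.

63.7 mL/min

CrCl = (140 − 24) × 98.4 / (72 × 2.49) = 11414.4 / 179.28 ≈ 63.7 mL/min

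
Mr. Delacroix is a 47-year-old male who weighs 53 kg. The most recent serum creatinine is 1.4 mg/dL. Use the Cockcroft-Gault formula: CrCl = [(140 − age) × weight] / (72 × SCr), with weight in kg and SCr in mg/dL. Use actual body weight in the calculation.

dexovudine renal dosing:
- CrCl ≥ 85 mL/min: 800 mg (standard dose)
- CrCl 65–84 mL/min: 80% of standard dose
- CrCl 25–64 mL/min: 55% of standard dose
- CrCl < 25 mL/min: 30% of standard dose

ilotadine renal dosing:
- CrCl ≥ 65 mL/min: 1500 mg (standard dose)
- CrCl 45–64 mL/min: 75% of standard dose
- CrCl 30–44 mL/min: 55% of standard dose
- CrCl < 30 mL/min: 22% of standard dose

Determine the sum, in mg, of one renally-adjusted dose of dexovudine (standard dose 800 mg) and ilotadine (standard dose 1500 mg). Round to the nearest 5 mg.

1565 mg

CrCl = (140 − 47) × 53 / (72 × 1.4) = 4929.0 / 100.80 ≈ 48.9 mL/min
CrCl ≈ 49 mL/min.
dexovudine: 25–64 mL/min → 55% of 800 mg = 440 mg.
ilotadine: 45–64 mL/min → 75% of 1500 mg = 1125 mg.
Total = 440 + 1125 = 1565 mg.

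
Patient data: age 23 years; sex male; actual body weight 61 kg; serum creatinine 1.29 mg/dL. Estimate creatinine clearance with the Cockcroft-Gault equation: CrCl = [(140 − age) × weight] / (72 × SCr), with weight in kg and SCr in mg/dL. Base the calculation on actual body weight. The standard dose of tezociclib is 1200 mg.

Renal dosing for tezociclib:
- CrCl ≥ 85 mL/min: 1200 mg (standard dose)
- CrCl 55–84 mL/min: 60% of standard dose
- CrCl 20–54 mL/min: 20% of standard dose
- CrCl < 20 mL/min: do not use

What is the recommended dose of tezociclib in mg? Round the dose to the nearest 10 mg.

CrCl = (140 − 23) × 61 / (72 × 1.29) = 7137.0 / 92.88 ≈ 76.8 mL/min
CrCl ≈ 77 mL/min → bracket 55–84 mL/min.
60% of 1200 mg = 720 mg

720 mg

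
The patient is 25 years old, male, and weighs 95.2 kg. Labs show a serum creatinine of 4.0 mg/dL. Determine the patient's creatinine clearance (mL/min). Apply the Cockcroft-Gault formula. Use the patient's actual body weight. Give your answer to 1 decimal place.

38.0 mL/min

CrCl = (140 − 25) × 95.2 / (72 × 4) = 10948.0 / 288.00 ≈ 38.0 mL/min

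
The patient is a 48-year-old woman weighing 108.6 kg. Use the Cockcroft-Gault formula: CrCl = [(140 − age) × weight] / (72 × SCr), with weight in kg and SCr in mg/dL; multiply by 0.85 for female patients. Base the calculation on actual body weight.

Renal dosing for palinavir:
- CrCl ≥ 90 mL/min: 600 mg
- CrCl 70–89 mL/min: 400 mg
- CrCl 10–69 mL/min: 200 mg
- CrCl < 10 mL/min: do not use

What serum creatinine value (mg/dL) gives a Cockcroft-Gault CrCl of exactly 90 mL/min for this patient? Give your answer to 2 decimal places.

1.31 mg/dL

Standard dose requires CrCl ≥ 90 mL/min.
Set (140 − 48) × 108.6 × 0.85 / (72 × SCr) = 90
SCr = (140 − 48) × 108.6 × 0.85 / (72 × 90) = 1.311 mg/dL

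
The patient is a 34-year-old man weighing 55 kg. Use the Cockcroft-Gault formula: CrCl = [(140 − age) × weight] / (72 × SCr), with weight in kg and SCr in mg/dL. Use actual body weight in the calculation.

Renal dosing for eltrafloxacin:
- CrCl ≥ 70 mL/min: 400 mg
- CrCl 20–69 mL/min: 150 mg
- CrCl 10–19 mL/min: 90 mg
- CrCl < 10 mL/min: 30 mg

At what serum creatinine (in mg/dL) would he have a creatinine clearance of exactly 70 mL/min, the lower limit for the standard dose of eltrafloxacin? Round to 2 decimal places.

Standard dose requires CrCl ≥ 70 mL/min.
Set (140 − 34) × 55 / (72 × SCr) = 70
SCr = (140 − 34) × 55 / (72 × 70) = 1.157 mg/dL

1.16 mg/dL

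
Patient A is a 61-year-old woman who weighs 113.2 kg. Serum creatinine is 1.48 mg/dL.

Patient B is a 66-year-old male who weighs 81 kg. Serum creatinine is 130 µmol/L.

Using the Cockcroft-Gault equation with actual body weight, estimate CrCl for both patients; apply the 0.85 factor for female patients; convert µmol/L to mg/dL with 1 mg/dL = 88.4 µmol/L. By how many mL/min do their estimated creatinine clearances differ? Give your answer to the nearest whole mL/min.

15 mL/min

Patient A: CrCl = (140 − 61) × 113.2 / (72 × 1.48) × 0.85 = 8942.8 / 106.56 × 0.85 ≈ 71.3 mL/min
Patient B: SCr = 130 / 88.4 = 1.471 mg/dL
Patient B: CrCl = (140 − 66) × 81 / (72 × 1.471) = 5994.0 / 105.91 ≈ 56.6 mL/min
|71.3 − 56.6| = 14.7 mL/min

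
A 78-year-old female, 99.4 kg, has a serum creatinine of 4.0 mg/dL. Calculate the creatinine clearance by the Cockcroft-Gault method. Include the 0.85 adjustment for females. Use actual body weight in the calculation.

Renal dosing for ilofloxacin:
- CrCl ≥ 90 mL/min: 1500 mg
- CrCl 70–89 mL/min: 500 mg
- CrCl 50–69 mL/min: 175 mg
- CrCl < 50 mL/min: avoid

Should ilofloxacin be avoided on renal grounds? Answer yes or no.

CrCl = (140 − 78) × 99.4 / (72 × 4) × 0.85 = 6162.8 / 288.00 × 0.85 ≈ 18.2 mL/min
CrCl ≈ 18 mL/min, which is < 50 mL/min.

yes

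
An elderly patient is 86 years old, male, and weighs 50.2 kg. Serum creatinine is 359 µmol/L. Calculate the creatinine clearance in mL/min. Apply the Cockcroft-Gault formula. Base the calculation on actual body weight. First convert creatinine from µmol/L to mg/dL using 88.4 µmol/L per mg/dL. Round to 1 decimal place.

9.3 mL/min

SCr = 359 / 88.4 = 4.061 mg/dL
CrCl = (140 − 86) × 50.2 / (72 × 4.061) = 2710.8 / 292.39 ≈ 9.3 mL/min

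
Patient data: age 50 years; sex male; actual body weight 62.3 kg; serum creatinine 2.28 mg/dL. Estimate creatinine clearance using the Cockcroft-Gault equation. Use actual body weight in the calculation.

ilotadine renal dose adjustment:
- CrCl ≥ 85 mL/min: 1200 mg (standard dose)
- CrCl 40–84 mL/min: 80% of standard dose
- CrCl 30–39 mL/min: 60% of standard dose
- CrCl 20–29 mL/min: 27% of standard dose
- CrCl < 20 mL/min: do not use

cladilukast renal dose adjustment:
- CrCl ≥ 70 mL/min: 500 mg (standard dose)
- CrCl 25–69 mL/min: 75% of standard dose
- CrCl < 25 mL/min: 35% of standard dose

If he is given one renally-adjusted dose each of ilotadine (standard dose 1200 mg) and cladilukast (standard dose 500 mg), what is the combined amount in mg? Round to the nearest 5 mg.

1095 mg

CrCl = (140 − 50) × 62.3 / (72 × 2.28) = 5607.0 / 164.16 ≈ 34.2 mL/min
CrCl ≈ 34 mL/min.
ilotadine: 30–39 mL/min → 60% of 1200 mg = 720 mg.
cladilukast: 25–69 mL/min → 75% of 500 mg = 375 mg.
Total = 720 + 375 = 1095 mg.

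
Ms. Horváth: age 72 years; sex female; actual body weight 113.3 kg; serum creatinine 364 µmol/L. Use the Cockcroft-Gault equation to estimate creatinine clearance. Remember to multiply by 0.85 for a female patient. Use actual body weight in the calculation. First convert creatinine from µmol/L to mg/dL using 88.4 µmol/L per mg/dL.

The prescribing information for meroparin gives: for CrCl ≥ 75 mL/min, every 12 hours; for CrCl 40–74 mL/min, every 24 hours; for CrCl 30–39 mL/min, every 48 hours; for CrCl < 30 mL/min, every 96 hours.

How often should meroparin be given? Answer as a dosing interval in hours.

every 96 hours

SCr = 364 / 88.4 = 4.118 mg/dL
CrCl = (140 − 72) × 113.3 / (72 × 4.118) × 0.85 = 7704.4 / 296.50 × 0.85 ≈ 22.1 mL/min
CrCl ≈ 22 mL/min → bracket < 30 mL/min → every 96 hours.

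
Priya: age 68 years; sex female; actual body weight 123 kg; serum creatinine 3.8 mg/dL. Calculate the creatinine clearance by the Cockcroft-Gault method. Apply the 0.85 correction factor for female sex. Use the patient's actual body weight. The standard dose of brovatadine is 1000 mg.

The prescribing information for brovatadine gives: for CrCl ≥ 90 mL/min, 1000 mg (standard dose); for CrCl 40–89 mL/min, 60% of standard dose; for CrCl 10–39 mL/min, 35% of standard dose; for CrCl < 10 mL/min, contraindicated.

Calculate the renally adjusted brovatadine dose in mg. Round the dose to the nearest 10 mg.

350 mg

CrCl = (140 − 68) × 123 / (72 × 3.8) × 0.85 = 8856.0 / 273.60 × 0.85 ≈ 27.5 mL/min
CrCl ≈ 28 mL/min → bracket 10–39 mL/min.
35% of 1000 mg = 350 mg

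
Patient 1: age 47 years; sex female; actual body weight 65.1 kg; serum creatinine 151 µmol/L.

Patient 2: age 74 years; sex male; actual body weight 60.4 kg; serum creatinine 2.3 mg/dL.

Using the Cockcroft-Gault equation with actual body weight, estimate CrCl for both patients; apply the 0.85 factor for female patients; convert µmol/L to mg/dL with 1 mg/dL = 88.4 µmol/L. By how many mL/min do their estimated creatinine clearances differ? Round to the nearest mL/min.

18 mL/min

Patient 1: SCr = 151 / 88.4 = 1.708 mg/dL
Patient 1: CrCl = (140 − 47) × 65.1 / (72 × 1.708) × 0.85 = 6054.3 / 122.98 × 0.85 ≈ 41.8 mL/min
Patient 2: CrCl = (140 − 74) × 60.4 / (72 × 2.3) = 3986.4 / 165.60 ≈ 24.1 mL/min
|41.8 − 24.1| = 17.7 mL/min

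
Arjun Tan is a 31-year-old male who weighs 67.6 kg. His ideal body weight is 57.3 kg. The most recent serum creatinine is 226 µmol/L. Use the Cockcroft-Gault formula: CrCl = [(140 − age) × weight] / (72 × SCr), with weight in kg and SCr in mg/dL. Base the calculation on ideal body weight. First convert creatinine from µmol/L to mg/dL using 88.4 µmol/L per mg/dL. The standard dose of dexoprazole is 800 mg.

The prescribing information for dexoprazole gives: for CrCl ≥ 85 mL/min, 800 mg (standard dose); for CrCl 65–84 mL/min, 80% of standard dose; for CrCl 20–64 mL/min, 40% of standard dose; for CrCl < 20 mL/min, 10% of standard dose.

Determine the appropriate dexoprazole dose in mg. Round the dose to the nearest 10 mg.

SCr = 226 / 88.4 = 2.557 mg/dL
CrCl = (140 − 31) × 57.3 / (72 × 2.557) = 6245.7 / 184.10 ≈ 33.9 mL/min
CrCl ≈ 34 mL/min → bracket 20–64 mL/min.
40% of 800 mg = 320 mg

320 mg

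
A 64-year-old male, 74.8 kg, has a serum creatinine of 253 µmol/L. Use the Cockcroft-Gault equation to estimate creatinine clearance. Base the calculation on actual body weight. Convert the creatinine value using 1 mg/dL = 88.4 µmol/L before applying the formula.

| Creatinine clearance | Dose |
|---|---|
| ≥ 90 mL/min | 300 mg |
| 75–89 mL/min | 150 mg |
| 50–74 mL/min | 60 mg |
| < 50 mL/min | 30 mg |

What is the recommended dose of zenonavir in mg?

30 mg

SCr = 253 / 88.4 = 2.862 mg/dL
CrCl = (140 − 64) × 74.8 / (72 × 2.862) = 5684.8 / 206.06 ≈ 27.6 mL/min
CrCl ≈ 28 mL/min → bracket < 50 mL/min.
Dose for this bracket: 30 mg.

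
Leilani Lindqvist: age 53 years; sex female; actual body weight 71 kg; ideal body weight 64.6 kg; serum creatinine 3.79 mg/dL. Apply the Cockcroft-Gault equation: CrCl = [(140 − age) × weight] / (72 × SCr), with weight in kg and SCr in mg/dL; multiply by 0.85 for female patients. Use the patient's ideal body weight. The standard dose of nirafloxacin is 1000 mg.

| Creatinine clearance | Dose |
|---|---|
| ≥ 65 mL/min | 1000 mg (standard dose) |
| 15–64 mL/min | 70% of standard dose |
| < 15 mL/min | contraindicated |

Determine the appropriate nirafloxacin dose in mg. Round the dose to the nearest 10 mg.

700 mg

CrCl = (140 − 53) × 64.6 / (72 × 3.79) × 0.85 = 5620.2 / 272.88 × 0.85 ≈ 17.5 mL/min
CrCl ≈ 18 mL/min → bracket 15–64 mL/min.
70% of 1000 mg = 700 mg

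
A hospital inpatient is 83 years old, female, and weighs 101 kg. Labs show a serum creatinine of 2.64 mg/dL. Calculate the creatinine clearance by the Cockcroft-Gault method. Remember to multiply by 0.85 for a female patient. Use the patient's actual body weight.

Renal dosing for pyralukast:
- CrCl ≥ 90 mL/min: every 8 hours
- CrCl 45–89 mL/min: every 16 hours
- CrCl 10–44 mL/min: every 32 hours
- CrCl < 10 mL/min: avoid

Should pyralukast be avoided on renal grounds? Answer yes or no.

no

CrCl = (140 − 83) × 101 / (72 × 2.64) × 0.85 = 5757.0 / 190.08 × 0.85 ≈ 25.7 mL/min
CrCl ≈ 26 mL/min, which is ≥ 10 mL/min.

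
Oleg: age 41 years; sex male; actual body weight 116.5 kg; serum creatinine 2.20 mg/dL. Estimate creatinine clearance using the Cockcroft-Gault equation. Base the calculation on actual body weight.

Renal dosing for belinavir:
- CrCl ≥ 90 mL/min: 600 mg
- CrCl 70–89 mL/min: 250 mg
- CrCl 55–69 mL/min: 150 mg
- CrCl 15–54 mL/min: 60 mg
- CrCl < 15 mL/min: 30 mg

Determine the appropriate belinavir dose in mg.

250 mg

CrCl = (140 − 41) × 116.5 / (72 × 2.2) = 11533.5 / 158.40 ≈ 72.8 mL/min
CrCl ≈ 73 mL/min → bracket 70–89 mL/min.
Dose for this bracket: 250 mg.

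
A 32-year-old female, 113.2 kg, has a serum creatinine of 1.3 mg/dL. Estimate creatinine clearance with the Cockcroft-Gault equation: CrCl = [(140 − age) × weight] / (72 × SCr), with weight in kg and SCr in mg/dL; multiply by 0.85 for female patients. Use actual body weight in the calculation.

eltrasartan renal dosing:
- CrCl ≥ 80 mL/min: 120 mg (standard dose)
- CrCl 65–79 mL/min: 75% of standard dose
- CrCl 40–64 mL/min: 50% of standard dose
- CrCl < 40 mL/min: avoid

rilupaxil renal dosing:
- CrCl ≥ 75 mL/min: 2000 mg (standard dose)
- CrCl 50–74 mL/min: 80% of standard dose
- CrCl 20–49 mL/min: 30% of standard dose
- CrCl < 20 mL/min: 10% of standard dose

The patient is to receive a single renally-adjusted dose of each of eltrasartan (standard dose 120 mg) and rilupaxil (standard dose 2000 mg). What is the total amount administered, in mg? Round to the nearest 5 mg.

CrCl = (140 − 32) × 113.2 / (72 × 1.3) × 0.85 = 12225.6 / 93.60 × 0.85 ≈ 111.0 mL/min
CrCl ≈ 111 mL/min.
eltrasartan: ≥ 80 mL/min → 100% of 120 mg = 120 mg.
rilupaxil: ≥ 75 mL/min → 100% of 2000 mg = 2000 mg.
Total = 120 + 2000 = 2120 mg.

2120 mg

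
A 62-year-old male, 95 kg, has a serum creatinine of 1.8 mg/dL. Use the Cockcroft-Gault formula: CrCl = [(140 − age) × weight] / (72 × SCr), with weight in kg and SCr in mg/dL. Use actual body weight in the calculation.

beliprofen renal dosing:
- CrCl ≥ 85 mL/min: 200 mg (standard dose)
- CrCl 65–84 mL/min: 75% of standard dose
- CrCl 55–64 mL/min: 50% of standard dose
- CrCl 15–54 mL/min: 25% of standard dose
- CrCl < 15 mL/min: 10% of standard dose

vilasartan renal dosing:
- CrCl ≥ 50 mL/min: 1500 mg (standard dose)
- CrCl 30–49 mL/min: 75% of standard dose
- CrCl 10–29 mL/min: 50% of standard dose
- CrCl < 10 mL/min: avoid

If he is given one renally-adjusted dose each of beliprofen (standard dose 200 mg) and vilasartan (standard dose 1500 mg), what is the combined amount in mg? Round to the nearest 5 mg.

CrCl = (140 − 62) × 95 / (72 × 1.8) = 7410.0 / 129.60 ≈ 57.2 mL/min
CrCl ≈ 57 mL/min.
beliprofen: 55–64 mL/min → 50% of 200 mg = 100 mg.
vilasartan: ≥ 50 mL/min → 100% of 1500 mg = 1500 mg.
Total = 100 + 1500 = 1600 mg.

1600 mg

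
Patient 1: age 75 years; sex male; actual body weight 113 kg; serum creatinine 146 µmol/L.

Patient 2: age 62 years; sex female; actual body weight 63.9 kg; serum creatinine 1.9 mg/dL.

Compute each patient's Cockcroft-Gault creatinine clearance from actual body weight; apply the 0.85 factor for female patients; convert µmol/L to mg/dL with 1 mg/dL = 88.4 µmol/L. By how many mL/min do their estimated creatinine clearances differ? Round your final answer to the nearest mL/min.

Patient 1: SCr = 146 / 88.4 = 1.652 mg/dL
Patient 1: CrCl = (140 − 75) × 113 / (72 × 1.652) = 7345.0 / 118.94 ≈ 61.8 mL/min
Patient 2: CrCl = (140 − 62) × 63.9 / (72 × 1.9) × 0.85 = 4984.2 / 136.80 × 0.85 ≈ 31.0 mL/min
|61.8 − 31.0| = 30.8 mL/min

31 mL/min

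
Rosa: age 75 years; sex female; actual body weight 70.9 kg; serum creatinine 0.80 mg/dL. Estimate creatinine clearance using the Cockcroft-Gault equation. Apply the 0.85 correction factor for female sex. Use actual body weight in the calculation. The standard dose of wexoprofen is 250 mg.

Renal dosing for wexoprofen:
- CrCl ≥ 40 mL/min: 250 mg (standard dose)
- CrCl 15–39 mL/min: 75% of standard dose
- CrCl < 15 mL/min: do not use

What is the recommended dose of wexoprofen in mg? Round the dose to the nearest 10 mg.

CrCl = (140 − 75) × 70.9 / (72 × 0.8) × 0.85 = 4608.5 / 57.60 × 0.85 ≈ 68.0 mL/min
CrCl ≈ 68 mL/min → bracket ≥ 40 mL/min.
100% of 250 mg = 250 mg

250 mg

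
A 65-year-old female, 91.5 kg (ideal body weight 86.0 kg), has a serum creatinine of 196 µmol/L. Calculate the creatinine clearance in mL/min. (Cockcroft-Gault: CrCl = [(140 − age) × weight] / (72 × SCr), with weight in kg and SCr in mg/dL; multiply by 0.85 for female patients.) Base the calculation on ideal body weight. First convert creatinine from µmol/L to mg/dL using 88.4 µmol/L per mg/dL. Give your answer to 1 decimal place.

34.3 mL/min

SCr = 196 / 88.4 = 2.217 mg/dL
CrCl = (140 − 65) × 86 / (72 × 2.217) × 0.85 = 6450.0 / 159.62 × 0.85 ≈ 34.3 mL/min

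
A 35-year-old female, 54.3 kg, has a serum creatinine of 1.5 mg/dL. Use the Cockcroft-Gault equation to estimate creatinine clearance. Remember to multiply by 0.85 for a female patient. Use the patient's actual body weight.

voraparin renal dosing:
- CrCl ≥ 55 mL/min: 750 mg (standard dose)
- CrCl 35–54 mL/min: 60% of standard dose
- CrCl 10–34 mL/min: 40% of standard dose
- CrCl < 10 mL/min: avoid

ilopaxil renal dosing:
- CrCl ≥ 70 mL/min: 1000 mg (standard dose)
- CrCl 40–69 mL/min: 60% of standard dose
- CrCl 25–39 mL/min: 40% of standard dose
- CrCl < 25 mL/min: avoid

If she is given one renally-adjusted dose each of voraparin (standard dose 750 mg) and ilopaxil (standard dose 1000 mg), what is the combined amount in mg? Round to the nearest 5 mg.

CrCl = (140 − 35) × 54.3 / (72 × 1.5) × 0.85 = 5701.5 / 108.00 × 0.85 ≈ 44.9 mL/min
CrCl ≈ 45 mL/min.
voraparin: 35–54 mL/min → 60% of 750 mg = 450 mg.
ilopaxil: 40–69 mL/min → 60% of 1000 mg = 600 mg.
Total = 450 + 600 = 1050 mg.

1050 mg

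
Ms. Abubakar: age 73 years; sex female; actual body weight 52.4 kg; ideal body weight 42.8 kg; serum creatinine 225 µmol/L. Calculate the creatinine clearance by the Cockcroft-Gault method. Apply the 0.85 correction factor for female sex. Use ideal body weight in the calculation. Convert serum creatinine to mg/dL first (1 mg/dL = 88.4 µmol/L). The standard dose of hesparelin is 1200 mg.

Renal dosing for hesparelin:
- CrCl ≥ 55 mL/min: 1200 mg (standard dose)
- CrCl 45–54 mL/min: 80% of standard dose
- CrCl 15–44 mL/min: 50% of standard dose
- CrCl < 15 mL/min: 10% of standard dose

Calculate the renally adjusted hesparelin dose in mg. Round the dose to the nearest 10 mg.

SCr = 225 / 88.4 = 2.545 mg/dL
CrCl = (140 − 73) × 42.8 / (72 × 2.545) × 0.85 = 2867.6 / 183.24 × 0.85 ≈ 13.3 mL/min
CrCl ≈ 13 mL/min → bracket < 15 mL/min.
10% of 1200 mg = 120 mg

120 mg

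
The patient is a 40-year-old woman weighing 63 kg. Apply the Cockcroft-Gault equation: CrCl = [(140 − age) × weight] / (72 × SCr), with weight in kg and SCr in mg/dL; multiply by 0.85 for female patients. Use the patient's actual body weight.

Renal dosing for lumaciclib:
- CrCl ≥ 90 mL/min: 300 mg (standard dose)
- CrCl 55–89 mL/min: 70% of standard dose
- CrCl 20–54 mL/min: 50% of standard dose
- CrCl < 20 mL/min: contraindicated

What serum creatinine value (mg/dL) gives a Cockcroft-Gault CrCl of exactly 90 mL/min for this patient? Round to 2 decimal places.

0.83 mg/dL

Standard dose requires CrCl ≥ 90 mL/min.
Set (140 − 40) × 63 × 0.85 / (72 × SCr) = 90
SCr = (140 − 40) × 63 × 0.85 / (72 × 90) = 0.826 mg/dL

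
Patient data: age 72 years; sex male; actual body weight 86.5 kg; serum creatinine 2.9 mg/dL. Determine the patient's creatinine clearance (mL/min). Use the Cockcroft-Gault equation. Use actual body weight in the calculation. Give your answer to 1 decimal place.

CrCl = (140 − 72) × 86.5 / (72 × 2.9) = 5882.0 / 208.80 ≈ 28.2 mL/min

28.2 mL/min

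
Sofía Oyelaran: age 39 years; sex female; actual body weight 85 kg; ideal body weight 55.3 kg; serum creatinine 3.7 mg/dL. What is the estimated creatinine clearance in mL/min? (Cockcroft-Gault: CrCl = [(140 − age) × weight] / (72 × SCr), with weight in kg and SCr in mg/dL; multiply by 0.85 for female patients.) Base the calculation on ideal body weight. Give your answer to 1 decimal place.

17.8 mL/min

CrCl = (140 − 39) × 55.3 / (72 × 3.7) × 0.85 = 5585.3 / 266.40 × 0.85 ≈ 17.8 mL/min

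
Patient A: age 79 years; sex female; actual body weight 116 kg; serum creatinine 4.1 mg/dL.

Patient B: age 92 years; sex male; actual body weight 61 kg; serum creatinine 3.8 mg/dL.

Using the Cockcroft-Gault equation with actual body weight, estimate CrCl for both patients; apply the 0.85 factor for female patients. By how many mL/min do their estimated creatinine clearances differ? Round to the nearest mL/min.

Patient A: CrCl = (140 − 79) × 116 / (72 × 4.1) × 0.85 = 7076.0 / 295.20 × 0.85 ≈ 20.4 mL/min
Patient B: CrCl = (140 − 92) × 61 / (72 × 3.8) = 2928.0 / 273.60 ≈ 10.7 mL/min
|20.4 − 10.7| = 9.7 mL/min

10 mL/min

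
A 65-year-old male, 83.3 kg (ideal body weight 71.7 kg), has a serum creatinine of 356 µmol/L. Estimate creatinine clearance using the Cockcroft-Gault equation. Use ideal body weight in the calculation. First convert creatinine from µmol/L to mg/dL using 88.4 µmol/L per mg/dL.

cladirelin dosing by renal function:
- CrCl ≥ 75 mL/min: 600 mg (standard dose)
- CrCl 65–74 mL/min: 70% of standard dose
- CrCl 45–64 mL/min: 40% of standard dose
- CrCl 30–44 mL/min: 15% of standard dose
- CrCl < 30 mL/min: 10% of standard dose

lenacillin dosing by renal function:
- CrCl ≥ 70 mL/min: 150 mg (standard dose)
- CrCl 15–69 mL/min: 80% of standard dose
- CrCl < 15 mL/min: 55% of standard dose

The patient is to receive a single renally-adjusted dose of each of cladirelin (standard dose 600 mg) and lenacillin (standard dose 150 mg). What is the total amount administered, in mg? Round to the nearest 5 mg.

180 mg

SCr = 356 / 88.4 = 4.027 mg/dL
CrCl = (140 − 65) × 71.7 / (72 × 4.027) = 5377.5 / 289.94 ≈ 18.5 mL/min
CrCl ≈ 19 mL/min.
cladirelin: < 30 mL/min → 10% of 600 mg = 60 mg.
lenacillin: 15–69 mL/min → 80% of 150 mg = 120 mg.
Total = 60 + 120 = 180 mg.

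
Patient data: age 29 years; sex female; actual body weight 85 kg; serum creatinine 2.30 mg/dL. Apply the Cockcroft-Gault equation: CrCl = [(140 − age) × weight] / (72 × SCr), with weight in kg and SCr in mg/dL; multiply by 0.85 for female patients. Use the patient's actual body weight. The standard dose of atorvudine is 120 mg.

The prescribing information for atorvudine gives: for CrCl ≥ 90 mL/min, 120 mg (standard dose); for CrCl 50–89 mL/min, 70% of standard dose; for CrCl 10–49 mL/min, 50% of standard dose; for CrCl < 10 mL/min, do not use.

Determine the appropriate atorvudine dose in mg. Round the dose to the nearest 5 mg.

CrCl = (140 − 29) × 85 / (72 × 2.3) × 0.85 = 9435.0 / 165.60 × 0.85 ≈ 48.4 mL/min
CrCl ≈ 48 mL/min → bracket 10–49 mL/min.
50% of 120 mg = 60 mg

60 mg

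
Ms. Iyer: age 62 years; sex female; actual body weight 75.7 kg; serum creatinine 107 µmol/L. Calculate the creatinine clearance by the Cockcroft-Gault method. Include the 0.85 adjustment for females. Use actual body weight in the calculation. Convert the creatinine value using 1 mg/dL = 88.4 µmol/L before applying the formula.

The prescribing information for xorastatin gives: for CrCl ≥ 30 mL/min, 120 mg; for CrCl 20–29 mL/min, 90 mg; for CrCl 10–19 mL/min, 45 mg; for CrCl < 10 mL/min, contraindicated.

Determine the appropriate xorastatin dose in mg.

SCr = 107 / 88.4 = 1.21 mg/dL
CrCl = (140 − 62) × 75.7 / (72 × 1.21) × 0.85 = 5904.6 / 87.12 × 0.85 ≈ 57.6 mL/min
CrCl ≈ 58 mL/min → bracket ≥ 30 mL/min.
Dose for this bracket: 120 mg.

120 mg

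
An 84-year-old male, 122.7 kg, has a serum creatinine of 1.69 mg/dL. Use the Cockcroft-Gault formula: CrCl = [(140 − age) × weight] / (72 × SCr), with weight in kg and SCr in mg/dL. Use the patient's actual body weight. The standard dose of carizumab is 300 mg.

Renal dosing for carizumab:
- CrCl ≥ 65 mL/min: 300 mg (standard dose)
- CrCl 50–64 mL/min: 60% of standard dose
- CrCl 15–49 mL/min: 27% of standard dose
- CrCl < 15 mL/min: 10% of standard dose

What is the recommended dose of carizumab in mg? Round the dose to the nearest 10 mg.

CrCl = (140 − 84) × 122.7 / (72 × 1.69) = 6871.2 / 121.68 ≈ 56.5 mL/min
CrCl ≈ 56 mL/min → bracket 50–64 mL/min.
60% of 300 mg = 180 mg

180 mg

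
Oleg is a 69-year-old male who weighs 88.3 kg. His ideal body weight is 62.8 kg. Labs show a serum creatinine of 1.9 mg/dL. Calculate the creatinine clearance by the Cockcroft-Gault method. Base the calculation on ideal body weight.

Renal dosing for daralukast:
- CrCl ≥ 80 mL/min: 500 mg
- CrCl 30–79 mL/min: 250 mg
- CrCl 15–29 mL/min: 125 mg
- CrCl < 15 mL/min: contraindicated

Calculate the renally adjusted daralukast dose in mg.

CrCl = (140 − 69) × 62.8 / (72 × 1.9) = 4458.8 / 136.80 ≈ 32.6 mL/min
CrCl ≈ 33 mL/min → bracket 30–79 mL/min.
Dose for this bracket: 250 mg.

250 mg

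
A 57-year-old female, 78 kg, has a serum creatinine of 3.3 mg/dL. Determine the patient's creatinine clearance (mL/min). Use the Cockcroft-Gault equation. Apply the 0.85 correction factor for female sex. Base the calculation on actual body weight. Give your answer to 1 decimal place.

CrCl = (140 − 57) × 78 / (72 × 3.3) × 0.85 = 6474.0 / 237.60 × 0.85 ≈ 23.2 mL/min

23.2 mL/min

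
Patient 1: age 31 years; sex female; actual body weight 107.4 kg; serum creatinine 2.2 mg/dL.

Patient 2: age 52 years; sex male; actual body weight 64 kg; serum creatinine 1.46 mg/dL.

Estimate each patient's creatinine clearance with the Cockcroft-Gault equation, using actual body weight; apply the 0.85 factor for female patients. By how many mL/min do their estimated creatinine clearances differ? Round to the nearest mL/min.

Patient 1: CrCl = (140 − 31) × 107.4 / (72 × 2.2) × 0.85 = 11706.6 / 158.40 × 0.85 ≈ 62.8 mL/min
Patient 2: CrCl = (140 − 52) × 64 / (72 × 1.46) = 5632.0 / 105.12 ≈ 53.6 mL/min
|62.8 − 53.6| = 9.2 mL/min

9 mL/min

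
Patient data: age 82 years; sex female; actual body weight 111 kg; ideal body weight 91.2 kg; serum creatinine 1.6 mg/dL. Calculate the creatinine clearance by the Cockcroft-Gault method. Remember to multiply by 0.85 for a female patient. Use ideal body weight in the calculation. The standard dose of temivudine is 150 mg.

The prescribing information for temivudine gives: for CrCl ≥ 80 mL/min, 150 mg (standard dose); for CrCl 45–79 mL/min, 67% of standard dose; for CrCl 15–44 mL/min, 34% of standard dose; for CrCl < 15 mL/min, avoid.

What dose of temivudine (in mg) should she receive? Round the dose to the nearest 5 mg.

CrCl = (140 − 82) × 91.2 / (72 × 1.6) × 0.85 = 5289.6 / 115.20 × 0.85 ≈ 39.0 mL/min
CrCl ≈ 39 mL/min → bracket 15–44 mL/min.
34% of 150 mg = 51 mg → 50 mg

50 mg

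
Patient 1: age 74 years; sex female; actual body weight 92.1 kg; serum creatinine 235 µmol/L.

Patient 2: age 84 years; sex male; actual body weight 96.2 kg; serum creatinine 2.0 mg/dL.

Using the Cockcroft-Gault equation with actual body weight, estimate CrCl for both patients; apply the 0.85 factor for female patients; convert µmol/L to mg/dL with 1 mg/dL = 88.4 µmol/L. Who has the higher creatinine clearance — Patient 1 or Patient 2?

Patient 1: SCr = 235 / 88.4 = 2.658 mg/dL
Patient 1: CrCl = (140 − 74) × 92.1 / (72 × 2.658) × 0.85 = 6078.6 / 191.38 × 0.85 ≈ 27.0 mL/min
Patient 2: CrCl = (140 − 84) × 96.2 / (72 × 2) = 5387.2 / 144.00 ≈ 37.4 mL/min
27.0 vs 37.4 mL/min → Patient 2 is higher.

Patient 2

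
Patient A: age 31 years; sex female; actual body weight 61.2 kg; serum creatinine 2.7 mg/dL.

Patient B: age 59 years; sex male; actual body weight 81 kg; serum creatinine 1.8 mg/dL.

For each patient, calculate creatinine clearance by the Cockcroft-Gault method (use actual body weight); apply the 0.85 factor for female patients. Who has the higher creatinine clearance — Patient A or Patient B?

Patient A: CrCl = (140 − 31) × 61.2 / (72 × 2.7) × 0.85 = 6670.8 / 194.40 × 0.85 ≈ 29.2 mL/min
Patient B: CrCl = (140 − 59) × 81 / (72 × 1.8) = 6561.0 / 129.60 ≈ 50.6 mL/min
29.2 vs 50.6 mL/min → Patient B is higher.

Patient B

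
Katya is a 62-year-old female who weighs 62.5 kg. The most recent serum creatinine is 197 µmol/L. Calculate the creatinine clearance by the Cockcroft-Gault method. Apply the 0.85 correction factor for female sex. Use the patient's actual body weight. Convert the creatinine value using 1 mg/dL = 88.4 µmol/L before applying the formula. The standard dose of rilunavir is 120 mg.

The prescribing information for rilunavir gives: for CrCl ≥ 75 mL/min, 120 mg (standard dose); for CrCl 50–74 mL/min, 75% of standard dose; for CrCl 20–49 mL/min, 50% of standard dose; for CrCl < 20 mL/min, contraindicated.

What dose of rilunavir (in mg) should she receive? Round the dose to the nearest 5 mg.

SCr = 197 / 88.4 = 2.229 mg/dL
CrCl = (140 − 62) × 62.5 / (72 × 2.229) × 0.85 = 4875.0 / 160.49 × 0.85 ≈ 25.8 mL/min
CrCl ≈ 26 mL/min → bracket 20–49 mL/min.
50% of 120 mg = 60 mg

60 mg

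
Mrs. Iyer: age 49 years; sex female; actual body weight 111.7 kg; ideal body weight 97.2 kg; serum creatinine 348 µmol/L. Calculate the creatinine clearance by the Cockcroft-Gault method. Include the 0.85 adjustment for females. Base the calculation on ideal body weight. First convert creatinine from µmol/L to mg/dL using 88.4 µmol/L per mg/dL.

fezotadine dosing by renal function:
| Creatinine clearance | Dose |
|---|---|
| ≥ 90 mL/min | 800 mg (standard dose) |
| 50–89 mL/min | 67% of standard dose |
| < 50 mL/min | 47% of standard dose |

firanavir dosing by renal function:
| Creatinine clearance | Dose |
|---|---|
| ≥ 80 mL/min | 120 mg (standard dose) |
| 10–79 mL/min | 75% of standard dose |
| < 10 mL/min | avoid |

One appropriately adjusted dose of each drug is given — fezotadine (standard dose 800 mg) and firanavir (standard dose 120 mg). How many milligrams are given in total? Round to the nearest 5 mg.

SCr = 348 / 88.4 = 3.937 mg/dL
CrCl = (140 − 49) × 97.2 / (72 × 3.937) × 0.85 = 8845.2 / 283.46 × 0.85 ≈ 26.5 mL/min
CrCl ≈ 27 mL/min.
fezotadine: < 50 mL/min → 47% of 800 mg = 376 mg.
firanavir: 10–79 mL/min → 75% of 120 mg = 90 mg.
Total = 376 + 90 = 466 mg.

465 mg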